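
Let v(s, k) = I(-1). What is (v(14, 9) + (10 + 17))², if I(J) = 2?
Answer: 841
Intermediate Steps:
v(s, k) = 2
(v(14, 9) + (10 + 17))² = (2 + (10 + 17))² = (2 + 27)² = 29² = 841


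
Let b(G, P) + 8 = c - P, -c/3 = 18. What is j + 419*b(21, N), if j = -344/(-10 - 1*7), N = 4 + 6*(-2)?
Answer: -384298/17 ≈ -22606.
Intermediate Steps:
N = -8 (N = 4 - 12 = -8)
c = -54 (c = -3*18 = -54)
j = 344/17 (j = -344/(-10 - 7) = -344/(-17) = -344*(-1/17) = 344/17 ≈ 20.235)
b(G, P) = -62 - P (b(G, P) = -8 + (-54 - P) = -62 - P)
j + 419*b(21, N) = 344/17 + 419*(-62 - 1*(-8)) = 344/17 + 419*(-62 + 8) = 344/17 + 419*(-54) = 344/17 - 22626 = -384298/17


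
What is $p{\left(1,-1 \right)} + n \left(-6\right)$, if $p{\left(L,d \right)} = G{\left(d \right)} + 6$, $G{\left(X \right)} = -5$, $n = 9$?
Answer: $-53$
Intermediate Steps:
$p{\left(L,d \right)} = 1$ ($p{\left(L,d \right)} = -5 + 6 = 1$)
$p{\left(1,-1 \right)} + n \left(-6\right) = 1 + 9 \left(-6\right) = 1 - 54 = -53$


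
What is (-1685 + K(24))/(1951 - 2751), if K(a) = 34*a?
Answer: 869/800 ≈ 1.0863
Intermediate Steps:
(-1685 + K(24))/(1951 - 2751) = (-1685 + 34*24)/(1951 - 2751) = (-1685 + 816)/(-800) = -869*(-1/800) = 869/800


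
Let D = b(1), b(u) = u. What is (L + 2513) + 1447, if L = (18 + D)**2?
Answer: 4321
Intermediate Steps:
D = 1
L = 361 (L = (18 + 1)**2 = 19**2 = 361)
(L + 2513) + 1447 = (361 + 2513) + 1447 = 2874 + 1447 = 4321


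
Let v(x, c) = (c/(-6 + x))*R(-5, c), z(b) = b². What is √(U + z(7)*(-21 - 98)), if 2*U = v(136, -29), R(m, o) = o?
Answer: I*√98489235/130 ≈ 76.34*I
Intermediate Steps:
v(x, c) = c²/(-6 + x) (v(x, c) = (c/(-6 + x))*c = c²/(-6 + x))
U = 841/260 (U = ((-29)²/(-6 + 136))/2 = (841/130)/2 = (841*(1/130))/2 = (½)*(841/130) = 841/260 ≈ 3.2346)
√(U + z(7)*(-21 - 98)) = √(841/260 + 7²*(-21 - 98)) = √(841/260 + 49*(-119)) = √(841/260 - 5831) = √(-1515219/260) = I*√98489235/130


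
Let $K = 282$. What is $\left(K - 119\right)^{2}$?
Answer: $26569$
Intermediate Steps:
$\left(K - 119\right)^{2} = \left(282 - 119\right)^{2} = 163^{2} = 26569$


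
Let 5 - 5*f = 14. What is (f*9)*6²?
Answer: -2916/5 ≈ -583.20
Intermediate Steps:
f = -9/5 (f = 1 - ⅕*14 = 1 - 14/5 = -9/5 ≈ -1.8000)
(f*9)*6² = -9/5*9*6² = -81/5*36 = -2916/5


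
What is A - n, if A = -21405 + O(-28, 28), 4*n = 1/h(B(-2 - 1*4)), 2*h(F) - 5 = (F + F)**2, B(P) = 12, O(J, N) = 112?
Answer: -24742467/1162 ≈ -21293.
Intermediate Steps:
h(F) = 5/2 + 2*F**2 (h(F) = 5/2 + (F + F)**2/2 = 5/2 + (2*F)**2/2 = 5/2 + (4*F**2)/2 = 5/2 + 2*F**2)
n = 1/1162 (n = 1/(4*(5/2 + 2*12**2)) = 1/(4*(5/2 + 2*144)) = 1/(4*(5/2 + 288)) = 1/(4*(581/2)) = (1/4)*(2/581) = 1/1162 ≈ 0.00086058)
A = -21293 (A = -21405 + 112 = -21293)
A - n = -21293 - 1*1/1162 = -21293 - 1/1162 = -24742467/1162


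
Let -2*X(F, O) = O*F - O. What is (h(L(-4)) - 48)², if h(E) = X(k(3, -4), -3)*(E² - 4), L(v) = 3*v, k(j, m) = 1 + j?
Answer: 338724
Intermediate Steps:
X(F, O) = O/2 - F*O/2 (X(F, O) = -(O*F - O)/2 = -(F*O - O)/2 = -(-O + F*O)/2 = O/2 - F*O/2)
h(E) = -18 + 9*E²/2 (h(E) = ((½)*(-3)*(1 - (1 + 3)))*(E² - 4) = ((½)*(-3)*(1 - 1*4))*(-4 + E²) = ((½)*(-3)*(1 - 4))*(-4 + E²) = ((½)*(-3)*(-3))*(-4 + E²) = 9*(-4 + E²)/2 = -18 + 9*E²/2)
(h(L(-4)) - 48)² = ((-18 + 9*(3*(-4))²/2) - 48)² = ((-18 + (9/2)*(-12)²) - 48)² = ((-18 + (9/2)*144) - 48)² = ((-18 + 648) - 48)² = (630 - 48)² = 582² = 338724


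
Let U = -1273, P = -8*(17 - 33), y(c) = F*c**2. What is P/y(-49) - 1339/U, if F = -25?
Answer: 80210531/76411825 ≈ 1.0497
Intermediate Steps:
y(c) = -25*c**2
P = 128 (P = -8*(-16) = 128)
P/y(-49) - 1339/U = 128/((-25*(-49)**2)) - 1339/(-1273) = 128/((-25*2401)) - 1339*(-1/1273) = 128/(-60025) + 1339/1273 = 128*(-1/60025) + 1339/1273 = -128/60025 + 1339/1273 = 80210531/76411825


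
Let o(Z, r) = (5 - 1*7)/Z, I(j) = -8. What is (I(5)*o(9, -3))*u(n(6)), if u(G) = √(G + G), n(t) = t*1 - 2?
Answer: 32*√2/9 ≈ 5.0283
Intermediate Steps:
n(t) = -2 + t (n(t) = t - 2 = -2 + t)
u(G) = √2*√G (u(G) = √(2*G) = √2*√G)
o(Z, r) = -2/Z (o(Z, r) = (5 - 7)/Z = -2/Z)
(I(5)*o(9, -3))*u(n(6)) = (-(-16)/9)*(√2*√(-2 + 6)) = (-(-16)/9)*(√2*√4) = (-8*(-2/9))*(√2*2) = 16*(2*√2)/9 = 32*√2/9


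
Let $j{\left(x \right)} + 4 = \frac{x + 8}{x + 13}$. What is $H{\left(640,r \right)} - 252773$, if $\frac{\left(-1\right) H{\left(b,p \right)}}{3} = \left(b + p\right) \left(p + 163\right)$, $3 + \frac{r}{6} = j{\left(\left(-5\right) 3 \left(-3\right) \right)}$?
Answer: $- \frac{405163097}{841} \approx -4.8176 \cdot 10^{5}$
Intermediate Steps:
$j{\left(x \right)} = -4 + \frac{8 + x}{13 + x}$ ($j{\left(x \right)} = -4 + \frac{x + 8}{x + 13} = -4 + \frac{8 + x}{13 + x}$)
$r = - \frac{1059}{29}$ ($r = -18 + 6 \frac{-44 - 3 \left(-5\right) 3 \left(-3\right)}{13 + \left(-5\right) 3 \left(-3\right)} = -18 + 6 \frac{-44 - 3 \left(\left(-15\right) \left(-3\right)\right)}{13 - -45} = -18 + 6 \frac{-44 - 135}{13 + 45} = -18 + 6 \frac{-44 - 135}{58} = -18 + 6 \cdot \frac{1}{58} \left(-179\right) = -18 + 6 \left(- \frac{179}{58}\right) = -18 - \frac{537}{29} = - \frac{1059}{29} \approx -36.517$)
$H{\left(b,p \right)} = - 3 \left(163 + p\right) \left(b + p\right)$ ($H{\left(b,p \right)} = - 3 \left(b + p\right) \left(p + 163\right) = - 3 \left(b + p\right) \left(163 + p\right) = - 3 \left(163 + p\right) \left(b + p\right)$)
$H{\left(640,r \right)} - 252773 = \left(\left(-489\right) 640 - - \frac{517851}{29} - 3 \left(- \frac{1059}{29}\right)^{2} - 1920 \left(- \frac{1059}{29}\right)\right) - 252773 = \left(-312960 + \frac{517851}{29} - \frac{3364443}{841} + \frac{2033280}{29}\right) - 252773 = - \frac{192581004}{841} - 252773 = - \frac{405163097}{841}$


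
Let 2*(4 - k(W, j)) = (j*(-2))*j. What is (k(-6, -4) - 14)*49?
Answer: 294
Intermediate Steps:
k(W, j) = 4 + j**2 (k(W, j) = 4 - j*(-2)*j/2 = 4 - (-2*j)*j/2 = 4 - (-1)*j**2 = 4 + j**2)
(k(-6, -4) - 14)*49 = ((4 + (-4)**2) - 14)*49 = ((4 + 16) - 14)*49 = (20 - 14)*49 = 6*49 = 294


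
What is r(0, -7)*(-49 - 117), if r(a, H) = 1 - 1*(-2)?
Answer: -498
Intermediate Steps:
r(a, H) = 3 (r(a, H) = 1 + 2 = 3)
r(0, -7)*(-49 - 117) = 3*(-49 - 117) = 3*(-166) = -498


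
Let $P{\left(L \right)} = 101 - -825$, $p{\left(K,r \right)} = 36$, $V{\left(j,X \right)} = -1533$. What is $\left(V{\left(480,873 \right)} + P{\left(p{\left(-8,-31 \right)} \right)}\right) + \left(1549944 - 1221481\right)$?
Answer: $327856$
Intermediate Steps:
$P{\left(L \right)} = 926$ ($P{\left(L \right)} = 101 + 825 = 926$)
$\left(V{\left(480,873 \right)} + P{\left(p{\left(-8,-31 \right)} \right)}\right) + \left(1549944 - 1221481\right) = \left(-1533 + 926\right) + \left(1549944 - 1221481\right) = -607 + 328463 = 327856$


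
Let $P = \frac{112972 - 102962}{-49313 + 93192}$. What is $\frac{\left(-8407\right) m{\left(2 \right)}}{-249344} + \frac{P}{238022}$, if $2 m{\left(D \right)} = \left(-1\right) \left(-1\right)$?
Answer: $\frac{3991323030793}{236744587338752} \approx 0.016859$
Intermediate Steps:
$m{\left(D \right)} = \frac{1}{2}$ ($m{\left(D \right)} = \frac{\left(-1\right) \left(-1\right)}{2} = \frac{1}{2} \cdot 1 = \frac{1}{2}$)
$P = \frac{910}{3989}$ ($P = \frac{10010}{43879} = 10010 \cdot \frac{1}{43879} = \frac{910}{3989} \approx 0.22813$)
$\frac{\left(-8407\right) m{\left(2 \right)}}{-249344} + \frac{P}{238022} = \frac{\left(-8407\right) \frac{1}{2}}{-249344} + \frac{910}{3989 \cdot 238022} = \left(- \frac{8407}{2}\right) \left(- \frac{1}{249344}\right) + \frac{910}{3989} \cdot \frac{1}{238022} = \frac{8407}{498688} + \frac{455}{474734879} = \frac{3991323030793}{236744587338752}$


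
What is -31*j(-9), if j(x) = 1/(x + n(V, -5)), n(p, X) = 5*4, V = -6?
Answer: -31/11 ≈ -2.8182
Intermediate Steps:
n(p, X) = 20
j(x) = 1/(20 + x) (j(x) = 1/(x + 20) = 1/(20 + x))
-31*j(-9) = -31/(20 - 9) = -31/11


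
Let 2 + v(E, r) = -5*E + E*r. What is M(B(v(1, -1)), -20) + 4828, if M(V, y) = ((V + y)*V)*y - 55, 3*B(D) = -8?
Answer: 32077/9 ≈ 3564.1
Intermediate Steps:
v(E, r) = -2 - 5*E + E*r (v(E, r) = -2 + (-5*E + E*r) = -2 - 5*E + E*r)
B(D) = -8/3 (B(D) = (⅓)*(-8) = -8/3)
M(V, y) = -55 + V*y*(V + y) (M(V, y) = (V*(V + y))*y - 55 = V*y*(V + y) - 55 = -55 + V*y*(V + y))
M(B(v(1, -1)), -20) + 4828 = (-55 - 8/3*(-20)² - 20*(-8/3)²) + 4828 = (-55 - 8/3*400 - 20*64/9) + 4828 = (-55 - 3200/3 - 1280/9) + 4828 = -11375/9 + 4828 = 32077/9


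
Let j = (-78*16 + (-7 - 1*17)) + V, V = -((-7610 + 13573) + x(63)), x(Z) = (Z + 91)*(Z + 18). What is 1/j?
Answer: -1/19709 ≈ -5.0738e-5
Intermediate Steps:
x(Z) = (18 + Z)*(91 + Z) (x(Z) = (91 + Z)*(18 + Z) = (18 + Z)*(91 + Z))
V = -18437 (V = -((-7610 + 13573) + (1638 + 63² + 109*63)) = -(5963 + (1638 + 3969 + 6867)) = -(5963 + 12474) = -1*18437 = -18437)
j = -19709 (j = (-78*16 + (-7 - 1*17)) - 18437 = (-1248 + (-7 - 17)) - 18437 = (-1248 - 24) - 18437 = -1272 - 18437 = -19709)
1/j = 1/(-19709) = -1/19709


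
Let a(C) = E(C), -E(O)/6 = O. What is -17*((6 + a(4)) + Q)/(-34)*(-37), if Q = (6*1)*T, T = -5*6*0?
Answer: 333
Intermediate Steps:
E(O) = -6*O
a(C) = -6*C
T = 0 (T = -30*0 = 0)
Q = 0 (Q = (6*1)*0 = 6*0 = 0)
-17*((6 + a(4)) + Q)/(-34)*(-37) = -17*((6 - 6*4) + 0)/(-34)*(-37) = -17*((6 - 24) + 0)*(-1)/34*(-37) = -17*(-18 + 0)*(-1)/34*(-37) = -(-306)*(-1)/34*(-37) = -17*9/17*(-37) = -9*(-37) = 333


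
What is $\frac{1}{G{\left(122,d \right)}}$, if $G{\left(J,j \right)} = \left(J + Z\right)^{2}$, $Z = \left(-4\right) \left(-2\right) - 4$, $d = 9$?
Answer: $\frac{1}{15876} \approx 6.2988 \cdot 10^{-5}$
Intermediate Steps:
$Z = 4$ ($Z = 8 - 4 = 4$)
$G{\left(J,j \right)} = \left(4 + J\right)^{2}$ ($G{\left(J,j \right)} = \left(J + 4\right)^{2} = \left(4 + J\right)^{2}$)
$\frac{1}{G{\left(122,d \right)}} = \frac{1}{\left(4 + 122\right)^{2}} = \frac{1}{126^{2}} = \frac{1}{15876}$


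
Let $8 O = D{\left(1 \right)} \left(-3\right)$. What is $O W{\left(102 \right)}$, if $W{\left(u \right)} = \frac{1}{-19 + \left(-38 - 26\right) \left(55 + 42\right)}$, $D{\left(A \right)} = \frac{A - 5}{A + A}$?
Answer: $- \frac{3}{24908} \approx -0.00012044$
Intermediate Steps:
$D{\left(A \right)} = \frac{-5 + A}{2 A}$
$O = \frac{3}{4}$ ($O = \frac{\frac{-5 + 1}{2 \cdot 1} \left(-3\right)}{8} = \frac{\frac{1}{2} \cdot 1 \left(-4\right) \left(-3\right)}{8} = \frac{\left(-2\right) \left(-3\right)}{8} = \frac{1}{8} \cdot 6 = \frac{3}{4} \approx 0.75$)
$W{\left(u \right)} = - \frac{1}{6227}$ ($W{\left(u \right)} = \frac{1}{-19 - 6208} = \frac{1}{-6227} = - \frac{1}{6227}$)
$O W{\left(102 \right)} = \frac{3}{4} \left(- \frac{1}{6227}\right) = - \frac{3}{24908}$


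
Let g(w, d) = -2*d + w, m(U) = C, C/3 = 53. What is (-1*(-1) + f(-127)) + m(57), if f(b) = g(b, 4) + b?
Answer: -102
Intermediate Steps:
C = 159 (C = 3*53 = 159)
m(U) = 159
g(w, d) = w - 2*d
f(b) = -8 + 2*b (f(b) = (b - 2*4) + b = (b - 8) + b = (-8 + b) + b = -8 + 2*b)
(-1*(-1) + f(-127)) + m(57) = (-1*(-1) + (-8 + 2*(-127))) + 159 = (1 + (-8 - 254)) + 159 = (1 - 262) + 159 = -261 + 159 = -102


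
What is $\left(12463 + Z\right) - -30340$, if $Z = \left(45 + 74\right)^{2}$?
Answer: $56964$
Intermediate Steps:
$Z = 14161$ ($Z = 119^{2} = 14161$)
$\left(12463 + Z\right) - -30340 = \left(12463 + 14161\right) - -30340 = 26624 + 30340 = 56964$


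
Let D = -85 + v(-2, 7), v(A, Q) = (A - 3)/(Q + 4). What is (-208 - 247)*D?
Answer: 427700/11 ≈ 38882.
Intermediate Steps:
v(A, Q) = (-3 + A)/(4 + Q)
D = -940/11 (D = -85 + (-3 - 2)/(4 + 7) = -85 - 5/11 = -940/11 ≈ -85.455)
(-208 - 247)*D = (-208 - 247)*(-940/11) = -455*(-940/11) = 427700/11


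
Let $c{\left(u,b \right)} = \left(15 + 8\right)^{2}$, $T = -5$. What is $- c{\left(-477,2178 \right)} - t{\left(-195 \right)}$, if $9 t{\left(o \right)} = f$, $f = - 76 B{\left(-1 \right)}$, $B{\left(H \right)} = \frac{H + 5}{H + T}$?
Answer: $- \frac{14435}{27} \approx -534.63$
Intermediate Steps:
$B{\left(H \right)} = \frac{5 + H}{-5 + H}$ ($B{\left(H \right)} = \frac{H + 5}{H - 5} = \frac{5 + H}{-5 + H}$)
$c{\left(u,b \right)} = 529$ ($c{\left(u,b \right)} = 23^{2} = 529$)
$f = \frac{152}{3}$ ($f = - 76 \frac{5 - 1}{-5 - 1} = - 76 \frac{1}{-6} \cdot 4 = - 76 \left(\left(- \frac{1}{6}\right) 4\right) = \left(-76\right) \left(- \frac{2}{3}\right) = \frac{152}{3} \approx 50.667$)
$t{\left(o \right)} = \frac{152}{27}$ ($t{\left(o \right)} = \frac{1}{9} \cdot \frac{152}{3} = \frac{152}{27}$)
$- c{\left(-477,2178 \right)} - t{\left(-195 \right)} = \left(-1\right) 529 - \frac{152}{27} = -529 - \frac{152}{27} = - \frac{14435}{27}$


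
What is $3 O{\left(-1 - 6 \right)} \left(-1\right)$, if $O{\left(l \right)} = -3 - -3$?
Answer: $0$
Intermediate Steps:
$O{\left(l \right)} = 0$ ($O{\left(l \right)} = -3 + 3 = 0$)
$3 O{\left(-1 - 6 \right)} \left(-1\right) = 3 \cdot 0 \left(-1\right) = 0 \left(-1\right) = 0$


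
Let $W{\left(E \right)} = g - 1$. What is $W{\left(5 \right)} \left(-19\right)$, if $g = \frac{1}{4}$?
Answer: $\frac{57}{4} \approx 14.25$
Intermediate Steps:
$g = \frac{1}{4} \approx 0.25$
$W{\left(E \right)} = - \frac{3}{4}$ ($W{\left(E \right)} = \frac{1}{4} - 1 = - \frac{3}{4}$)
$W{\left(5 \right)} \left(-19\right) = \left(- \frac{3}{4}\right) \left(-19\right) = \frac{57}{4}$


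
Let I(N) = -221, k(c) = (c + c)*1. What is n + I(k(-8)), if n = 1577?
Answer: 1356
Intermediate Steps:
k(c) = 2*c (k(c) = (2*c)*1 = 2*c)
n + I(k(-8)) = 1577 - 221 = 1356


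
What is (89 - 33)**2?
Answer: 3136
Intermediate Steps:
(89 - 33)**2 = 56**2 = 3136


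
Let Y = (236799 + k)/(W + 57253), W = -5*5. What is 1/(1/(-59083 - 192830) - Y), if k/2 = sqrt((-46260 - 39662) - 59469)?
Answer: -31851232686143402380/131796070266835458783 + 269014667541832*I*sqrt(145391)/131796070266835458783 ≈ -0.24167 + 0.00077829*I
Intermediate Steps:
W = -25
k = 2*I*sqrt(145391) (k = 2*sqrt((-46260 - 39662) - 59469) = 2*sqrt(-85922 - 59469) = 2*sqrt(-145391) = 2*(I*sqrt(145391)) = 2*I*sqrt(145391) ≈ 762.6*I)
Y = 78933/19076 + I*sqrt(145391)/28614 (Y = (236799 + 2*I*sqrt(145391))/(-25 + 57253) = (236799 + 2*I*sqrt(145391))/57228 = (236799 + 2*I*sqrt(145391))*(1/57228) = 78933/19076 + I*sqrt(145391)/28614 ≈ 4.1378 + 0.013326*I)
1/(1/(-59083 - 192830) - Y) = 1/(1/(-59083 - 192830) - (78933/19076 + I*sqrt(145391)/28614)) = 1/(1/(-251913) + (-78933/19076 - I*sqrt(145391)/28614)) = 1/(-1/251913 + (-78933/19076 - I*sqrt(145391)/28614)) = 1/(-19884267905/4805492388 - I*sqrt(145391)/28614)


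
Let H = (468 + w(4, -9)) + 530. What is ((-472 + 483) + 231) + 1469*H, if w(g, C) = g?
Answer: 1472180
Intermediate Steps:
H = 1002 (H = (468 + 4) + 530 = 472 + 530 = 1002)
((-472 + 483) + 231) + 1469*H = ((-472 + 483) + 231) + 1469*1002 = (11 + 231) + 1471938 = 242 + 1471938 = 1472180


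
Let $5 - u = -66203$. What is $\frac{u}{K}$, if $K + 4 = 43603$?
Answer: $\frac{66208}{43599} \approx 1.5186$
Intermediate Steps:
$u = 66208$ ($u = 5 - -66203 = 5 + 66203 = 66208$)
$K = 43599$ ($K = -4 + 43603 = 43599$)
$\frac{u}{K} = \frac{66208}{43599}$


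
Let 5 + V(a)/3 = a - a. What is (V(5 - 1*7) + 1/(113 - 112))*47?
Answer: -658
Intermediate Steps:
V(a) = -15 (V(a) = -15 + 3*(a - a) = -15 + 3*0 = -15 + 0 = -15)
(V(5 - 1*7) + 1/(113 - 112))*47 = (-15 + 1/(113 - 112))*47 = (-15 + 1/1)*47 = (-15 + 1)*47 = -14*47 = -658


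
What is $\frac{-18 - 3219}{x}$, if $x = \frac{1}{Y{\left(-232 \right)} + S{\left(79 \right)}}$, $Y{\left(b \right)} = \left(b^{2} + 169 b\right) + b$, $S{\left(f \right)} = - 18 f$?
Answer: $-41957994$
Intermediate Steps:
$Y{\left(b \right)} = b^{2} + 170 b$
$x = \frac{1}{12962}$ ($x = \frac{1}{- 232 \left(170 - 232\right) - 1422} = \frac{1}{\left(-232\right) \left(-62\right) - 1422} = \frac{1}{14384 - 1422} = \frac{1}{12962} \approx 7.7149 \cdot 10^{-5}$)
$\frac{-18 - 3219}{x} = \left(-18 - 3219\right) \frac{1}{\frac{1}{12962}} = \left(-18 - 3219\right) 12962 = \left(-3237\right) 12962 = -41957994$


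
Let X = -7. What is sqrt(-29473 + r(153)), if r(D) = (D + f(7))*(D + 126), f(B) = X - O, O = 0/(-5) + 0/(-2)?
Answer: sqrt(11261) ≈ 106.12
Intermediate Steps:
O = 0 (O = 0*(-1/5) + 0*(-1/2) = 0 + 0 = 0)
f(B) = -7 (f(B) = -7 - 1*0 = -7 + 0 = -7)
r(D) = (-7 + D)*(126 + D) (r(D) = (D - 7)*(D + 126) = (-7 + D)*(126 + D))
sqrt(-29473 + r(153)) = sqrt(-29473 + (-882 + 153**2 + 119*153)) = sqrt(-29473 + (-882 + 23409 + 18207)) = sqrt(-29473 + 40734) = sqrt(11261)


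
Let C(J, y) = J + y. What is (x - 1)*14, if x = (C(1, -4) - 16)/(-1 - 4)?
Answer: 196/5 ≈ 39.200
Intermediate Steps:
x = 19/5 (x = ((1 - 4) - 16)/(-1 - 4) = (-3 - 16)/(-5) = -19*(-⅕) = 19/5 ≈ 3.8000)
(x - 1)*14 = (19/5 - 1)*14 = (14/5)*14 = 196/5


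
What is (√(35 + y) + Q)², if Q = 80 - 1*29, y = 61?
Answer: 2697 + 408*√6 ≈ 3696.4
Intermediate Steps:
Q = 51 (Q = 80 - 29 = 51)
(√(35 + y) + Q)² = (√(35 + 61) + 51)² = (√96 + 51)² = (4*√6 + 51)² = (51 + 4*√6)²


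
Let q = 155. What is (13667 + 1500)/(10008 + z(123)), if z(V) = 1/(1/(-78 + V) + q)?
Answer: 105804992/69815853 ≈ 1.5155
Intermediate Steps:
z(V) = 1/(155 + 1/(-78 + V)) (z(V) = 1/(1/(-78 + V) + 155) = 1/(155 + 1/(-78 + V)))
(13667 + 1500)/(10008 + z(123)) = (13667 + 1500)/(10008 + (-78 + 123)/(-12089 + 155*123)) = 15167/(10008 + 45/(-12089 + 19065)) = 15167/(10008 + 45/6976) = 15167/(69815853/6976) = 15167*(6976/69815853) = 105804992/69815853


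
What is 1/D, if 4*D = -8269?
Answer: -4/8269 ≈ -0.00048373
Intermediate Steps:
D = -8269/4 (D = (1/4)*(-8269) = -8269/4 ≈ -2067.3)
1/D = 1/(-8269/4) = -4/8269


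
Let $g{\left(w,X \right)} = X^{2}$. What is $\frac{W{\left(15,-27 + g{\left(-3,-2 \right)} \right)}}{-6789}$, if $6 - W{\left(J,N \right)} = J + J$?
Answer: $\frac{8}{2263} \approx 0.0035351$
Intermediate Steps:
$W{\left(J,N \right)} = 6 - 2 J$ ($W{\left(J,N \right)} = 6 - \left(J + J\right) = 6 - 2 J$)
$\frac{W{\left(15,-27 + g{\left(-3,-2 \right)} \right)}}{-6789} = \frac{6 - 30}{-6789} = \left(6 - 30\right) \left(- \frac{1}{6789}\right) = \left(-24\right) \left(- \frac{1}{6789}\right) = \frac{8}{2263}$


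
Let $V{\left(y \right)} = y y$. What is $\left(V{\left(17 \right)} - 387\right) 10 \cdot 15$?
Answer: $-14700$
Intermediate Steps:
$V{\left(y \right)} = y^{2}$
$\left(V{\left(17 \right)} - 387\right) 10 \cdot 15 = \left(17^{2} - 387\right) 10 \cdot 15 = \left(289 - 387\right) 150 = \left(-98\right) 150 = -14700$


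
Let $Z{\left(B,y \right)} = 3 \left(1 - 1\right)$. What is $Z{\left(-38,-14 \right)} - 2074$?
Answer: $-2074$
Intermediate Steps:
$Z{\left(B,y \right)} = 0$ ($Z{\left(B,y \right)} = 3 \cdot 0 = 0$)
$Z{\left(-38,-14 \right)} - 2074 = 0 - 2074 = -2074$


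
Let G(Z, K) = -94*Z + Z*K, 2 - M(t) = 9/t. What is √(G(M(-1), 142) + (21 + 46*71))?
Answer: √3815 ≈ 61.766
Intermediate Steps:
M(t) = 2 - 9/t
G(Z, K) = -94*Z + K*Z
√(G(M(-1), 142) + (21 + 46*71)) = √((2 - 9/(-1))*(-94 + 142) + (21 + 46*71)) = √((2 - 9*(-1))*48 + (21 + 3266)) = √((2 + 9)*48 + 3287) = √(11*48 + 3287) = √(528 + 3287) = √3815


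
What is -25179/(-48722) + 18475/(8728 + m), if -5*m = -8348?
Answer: 2904850301/1266479668 ≈ 2.2936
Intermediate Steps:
m = 8348/5 (m = -1/5*(-8348) = 8348/5 ≈ 1669.6)
-25179/(-48722) + 18475/(8728 + m) = -25179/(-48722) + 18475/(8728 + 8348/5) = -25179*(-1/48722) + 18475/(51988/5) = 25179/48722 + 18475*(5/51988) = 25179/48722 + 92375/51988 = 2904850301/1266479668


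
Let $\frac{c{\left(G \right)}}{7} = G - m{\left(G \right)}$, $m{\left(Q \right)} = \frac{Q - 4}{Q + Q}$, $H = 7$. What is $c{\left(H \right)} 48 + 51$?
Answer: $2331$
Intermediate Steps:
$m{\left(Q \right)} = \frac{-4 + Q}{2 Q}$
$c{\left(G \right)} = 7 G - \frac{7 \left(-4 + G\right)}{2 G}$ ($c{\left(G \right)} = 7 \left(G - \frac{-4 + G}{2 G}\right) = 7 G - \frac{7 \left(-4 + G\right)}{2 G}$)
$c{\left(H \right)} 48 + 51 = \left(- \frac{7}{2} + 7 \cdot 7 + \frac{14}{7}\right) 48 + 51 = \left(- \frac{7}{2} + 49 + 14 \cdot \frac{1}{7}\right) 48 + 51 = \left(- \frac{7}{2} + 49 + 2\right) 48 + 51 = \frac{95}{2} \cdot 48 + 51 = 2280 + 51 = 2331$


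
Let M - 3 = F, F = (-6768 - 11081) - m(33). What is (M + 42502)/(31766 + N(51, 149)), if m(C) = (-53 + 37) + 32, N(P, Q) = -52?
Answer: 12320/15857 ≈ 0.77694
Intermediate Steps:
m(C) = 16 (m(C) = -16 + 32 = 16)
F = -17865 (F = (-6768 - 11081) - 1*16 = -17849 - 16 = -17865)
M = -17862 (M = 3 - 17865 = -17862)
(M + 42502)/(31766 + N(51, 149)) = (-17862 + 42502)/(31766 - 52) = 24640/31714 = 24640*(1/31714) = 12320/15857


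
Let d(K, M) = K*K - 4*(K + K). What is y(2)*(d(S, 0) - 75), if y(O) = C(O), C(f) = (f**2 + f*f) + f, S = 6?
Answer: -870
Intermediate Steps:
C(f) = f + 2*f**2 (C(f) = (f**2 + f**2) + f = 2*f**2 + f = f + 2*f**2)
d(K, M) = K**2 - 8*K
y(O) = O*(1 + 2*O)
y(2)*(d(S, 0) - 75) = (2*(1 + 2*2))*(6*(-8 + 6) - 75) = (2*(1 + 4))*(6*(-2) - 75) = (2*5)*(-12 - 75) = 10*(-87) = -870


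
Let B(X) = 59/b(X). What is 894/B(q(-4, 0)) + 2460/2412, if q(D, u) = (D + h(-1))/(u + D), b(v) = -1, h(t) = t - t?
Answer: -167599/11859 ≈ -14.133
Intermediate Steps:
h(t) = 0
q(D, u) = D/(D + u) (q(D, u) = (D + 0)/(u + D) = D/(D + u))
B(X) = -59 (B(X) = 59/(-1) = 59*(-1) = -59)
894/B(q(-4, 0)) + 2460/2412 = 894/(-59) + 2460/2412 = 894*(-1/59) + 2460*(1/2412) = -894/59 + 205/201 = -167599/11859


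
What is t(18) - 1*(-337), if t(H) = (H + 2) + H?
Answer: 375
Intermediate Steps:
t(H) = 2 + 2*H (t(H) = (2 + H) + H = 2 + 2*H)
t(18) - 1*(-337) = (2 + 2*18) - 1*(-337) = (2 + 36) + 337 = 38 + 337 = 375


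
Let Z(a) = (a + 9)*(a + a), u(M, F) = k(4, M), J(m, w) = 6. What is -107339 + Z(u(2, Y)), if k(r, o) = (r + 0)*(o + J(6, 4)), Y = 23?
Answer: -104715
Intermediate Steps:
k(r, o) = r*(6 + o) (k(r, o) = (r + 0)*(o + 6) = r*(6 + o))
u(M, F) = 24 + 4*M (u(M, F) = 4*(6 + M) = 24 + 4*M)
Z(a) = 2*a*(9 + a) (Z(a) = (9 + a)*(2*a) = 2*a*(9 + a))
-107339 + Z(u(2, Y)) = -107339 + 2*(24 + 4*2)*(9 + (24 + 4*2)) = -107339 + 2*(24 + 8)*(9 + (24 + 8)) = -107339 + 2*32*(9 + 32) = -107339 + 2*32*41 = -107339 + 2624 = -104715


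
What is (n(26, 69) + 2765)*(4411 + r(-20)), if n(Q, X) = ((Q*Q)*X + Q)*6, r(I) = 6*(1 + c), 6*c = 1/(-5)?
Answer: 1249004788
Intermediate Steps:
c = -1/30 (c = (⅙)/(-5) = (⅙)*(-⅕) = -1/30 ≈ -0.033333)
r(I) = 29/5 (r(I) = 6*(1 - 1/30) = 6*(29/30) = 29/5)
n(Q, X) = 6*Q + 6*X*Q² (n(Q, X) = (Q²*X + Q)*6 = (X*Q² + Q)*6 = (Q + X*Q²)*6 = 6*Q + 6*X*Q²)
(n(26, 69) + 2765)*(4411 + r(-20)) = (6*26*(1 + 26*69) + 2765)*(4411 + 29/5) = (6*26*(1 + 1794) + 2765)*(22084/5) = (6*26*1795 + 2765)*(22084/5) = (280020 + 2765)*(22084/5) = 282785*(22084/5) = 1249004788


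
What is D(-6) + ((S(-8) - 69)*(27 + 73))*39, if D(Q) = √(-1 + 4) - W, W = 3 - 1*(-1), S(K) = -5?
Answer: -288604 + √3 ≈ -2.8860e+5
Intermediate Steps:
W = 4 (W = 3 + 1 = 4)
D(Q) = -4 + √3 (D(Q) = √(-1 + 4) - 1*4 = √3 - 4 = -4 + √3)
D(-6) + ((S(-8) - 69)*(27 + 73))*39 = (-4 + √3) + ((-5 - 69)*(27 + 73))*39 = (-4 + √3) - 74*100*39 = (-4 + √3) - 7400*39 = (-4 + √3) - 288600 = -288604 + √3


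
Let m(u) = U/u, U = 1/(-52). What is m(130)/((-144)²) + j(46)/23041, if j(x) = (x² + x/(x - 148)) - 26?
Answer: 4979355471343/54906267985920 ≈ 0.090688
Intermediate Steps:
U = -1/52 ≈ -0.019231
m(u) = -1/(52*u)
j(x) = -26 + x² + x/(-148 + x) (j(x) = (x² + x/(-148 + x)) - 26 = -26 + x² + x/(-148 + x))
m(130)/((-144)²) + j(46)/23041 = (-1/52/130)/((-144)²) + ((3848 + 46³ - 148*46² - 25*46)/(-148 + 46))/23041 = -1/52*1/130/20736 + ((3848 + 97336 - 148*2116 - 1150)/(-102))*(1/23041) = -1/6760*1/20736 - (3848 + 97336 - 313168 - 1150)/102*(1/23041) = -1/140175360 - 1/102*(-213134)*(1/23041) = -1/140175360 + (106567/51)*(1/23041) = -1/140175360 + 106567/1175091 = 4979355471343/54906267985920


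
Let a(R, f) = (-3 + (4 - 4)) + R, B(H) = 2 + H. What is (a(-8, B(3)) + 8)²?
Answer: 9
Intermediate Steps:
a(R, f) = -3 + R (a(R, f) = (-3 + 0) + R = -3 + R)
(a(-8, B(3)) + 8)² = ((-3 - 8) + 8)² = (-11 + 8)² = (-3)² = 9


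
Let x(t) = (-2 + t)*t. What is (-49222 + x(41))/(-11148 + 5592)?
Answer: 47623/5556 ≈ 8.5715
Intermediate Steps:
x(t) = t*(-2 + t)
(-49222 + x(41))/(-11148 + 5592) = (-49222 + 41*(-2 + 41))/(-11148 + 5592) = (-49222 + 41*39)/(-5556) = (-49222 + 1599)*(-1/5556) = -47623*(-1/5556) = 47623/5556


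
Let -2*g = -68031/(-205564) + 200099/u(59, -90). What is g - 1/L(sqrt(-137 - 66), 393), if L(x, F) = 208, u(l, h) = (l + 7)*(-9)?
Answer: 534190362359/3174730416 ≈ 168.26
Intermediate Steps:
u(l, h) = -63 - 9*l (u(l, h) = (7 + l)*(-9) = -63 - 9*l)
g = 20546370211/122105016 (g = -(-68031/(-205564) + 200099/(-63 - 9*59))/2 = -(-68031*(-1/205564) + 200099/(-63 - 531))/2 = -(68031/205564 + 200099/(-594))/2 = -(68031/205564 + 200099*(-1/594))/2 = -(68031/205564 - 200099/594)/2 = -1/2*(-20546370211/61052508) = 20546370211/122105016 ≈ 168.27)
g - 1/L(sqrt(-137 - 66), 393) = 20546370211/122105016 - 1/208 = 534190362359/3174730416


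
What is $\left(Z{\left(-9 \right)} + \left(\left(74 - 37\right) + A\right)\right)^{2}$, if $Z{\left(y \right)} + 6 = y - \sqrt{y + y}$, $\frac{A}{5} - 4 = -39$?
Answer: $23391 + 918 i \sqrt{2} \approx 23391.0 + 1298.2 i$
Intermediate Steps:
$A = -175$ ($A = 20 + 5 \left(-39\right) = 20 - 195 = -175$)
$Z{\left(y \right)} = -6 + y - \sqrt{2} \sqrt{y}$ ($Z{\left(y \right)} = -6 + \left(y - \sqrt{y + y}\right) = -6 + \left(y - \sqrt{2 y}\right) = -6 - \left(- y + \sqrt{2} \sqrt{y}\right) = -6 + y - \sqrt{2} \sqrt{y}$)
$\left(Z{\left(-9 \right)} + \left(\left(74 - 37\right) + A\right)\right)^{2} = \left(\left(-6 - 9 - \sqrt{2} \sqrt{-9}\right) + \left(\left(74 - 37\right) - 175\right)\right)^{2} = \left(\left(-6 - 9 - \sqrt{2} \cdot 3 i\right) + \left(\left(74 - 37\right) - 175\right)\right)^{2} = \left(\left(-6 - 9 - 3 i \sqrt{2}\right) + \left(37 - 175\right)\right)^{2} = \left(\left(-15 - 3 i \sqrt{2}\right) - 138\right)^{2} = \left(-153 - 3 i \sqrt{2}\right)^{2}$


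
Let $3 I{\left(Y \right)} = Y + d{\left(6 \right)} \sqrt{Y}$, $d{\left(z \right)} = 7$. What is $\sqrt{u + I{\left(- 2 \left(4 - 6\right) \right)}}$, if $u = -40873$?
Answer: $i \sqrt{40867} \approx 202.16 i$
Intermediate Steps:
$I{\left(Y \right)} = \frac{Y}{3} + \frac{7 \sqrt{Y}}{3}$ ($I{\left(Y \right)} = \frac{Y + 7 \sqrt{Y}}{3} = \frac{Y}{3} + \frac{7 \sqrt{Y}}{3}$)
$\sqrt{u + I{\left(- 2 \left(4 - 6\right) \right)}} = \sqrt{-40873 + \left(\frac{\left(-2\right) \left(4 - 6\right)}{3} + \frac{7 \sqrt{- 2 \left(4 - 6\right)}}{3}\right)} = \sqrt{-40873 + \left(\frac{\left(-2\right) \left(-2\right)}{3} + \frac{7 \sqrt{\left(-2\right) \left(-2\right)}}{3}\right)} = \sqrt{-40873 + \left(\frac{1}{3} \cdot 4 + \frac{7 \sqrt{4}}{3}\right)} = \sqrt{-40873 + \left(\frac{4}{3} + \frac{7}{3} \cdot 2\right)} = \sqrt{-40873 + \left(\frac{4}{3} + \frac{14}{3}\right)} = \sqrt{-40873 + 6} = \sqrt{-40867} = i \sqrt{40867}$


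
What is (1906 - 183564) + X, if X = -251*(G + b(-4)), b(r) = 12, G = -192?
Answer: -136478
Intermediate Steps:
X = 45180 (X = -251*(-192 + 12) = -251*(-180) = 45180)
(1906 - 183564) + X = (1906 - 183564) + 45180 = -181658 + 45180 = -136478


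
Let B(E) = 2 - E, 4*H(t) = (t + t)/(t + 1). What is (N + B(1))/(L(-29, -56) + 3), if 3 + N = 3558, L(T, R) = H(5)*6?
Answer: 7112/11 ≈ 646.54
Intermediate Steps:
H(t) = t/(2*(1 + t)) (H(t) = ((t + t)/(t + 1))/4 = ((2*t)/(1 + t))/4 = (2*t/(1 + t))/4 = t/(2*(1 + t)))
L(T, R) = 5/2 (L(T, R) = ((½)*5/(1 + 5))*6 = ((½)*5/6)*6 = ((½)*5*(⅙))*6 = (5/12)*6 = 5/2)
N = 3555 (N = -3 + 3558 = 3555)
(N + B(1))/(L(-29, -56) + 3) = (3555 + (2 - 1*1))/(5/2 + 3) = (3555 + (2 - 1))/(11/2) = (3555 + 1)*(2/11) = 3556*(2/11) = 7112/11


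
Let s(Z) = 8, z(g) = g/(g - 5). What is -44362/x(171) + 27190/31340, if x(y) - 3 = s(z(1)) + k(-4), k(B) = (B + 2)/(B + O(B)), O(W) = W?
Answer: -555999677/141030 ≈ -3942.4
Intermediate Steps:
z(g) = g/(-5 + g)
k(B) = (2 + B)/(2*B) (k(B) = (B + 2)/(B + B) = (2 + B)/((2*B)) = (2 + B)*(1/(2*B)) = (2 + B)/(2*B))
x(y) = 45/4 (x(y) = 3 + (8 + (1/2)*(2 - 4)/(-4)) = 3 + (8 + (1/2)*(-1/4)*(-2)) = 3 + (8 + 1/4) = 3 + 33/4 = 45/4)
-44362/x(171) + 27190/31340 = -44362/45/4 + 27190/31340 = -44362*4/45 + 27190*(1/31340) = -177448/45 + 2719/3134 = -555999677/141030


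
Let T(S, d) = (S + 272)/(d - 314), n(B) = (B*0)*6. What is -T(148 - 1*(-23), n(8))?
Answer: 443/314 ≈ 1.4108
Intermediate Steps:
n(B) = 0 (n(B) = 0*6 = 0)
T(S, d) = (272 + S)/(-314 + d)
-T(148 - 1*(-23), n(8)) = -(272 + (148 - 1*(-23)))/(-314 + 0) = -(272 + (148 + 23))/(-314) = -(-1)*(272 + 171)/314 = -(-1)*443/314 = -1*(-443/314) = 443/314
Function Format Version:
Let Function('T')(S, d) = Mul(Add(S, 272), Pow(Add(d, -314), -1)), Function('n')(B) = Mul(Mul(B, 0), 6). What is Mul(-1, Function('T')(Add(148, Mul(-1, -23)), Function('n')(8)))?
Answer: Rational(443, 314) ≈ 1.4108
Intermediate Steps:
Function('n')(B) = 0 (Function('n')(B) = Mul(0, 6) = 0)
Function('T')(S, d) = Mul(Pow(Add(-314, d), -1), Add(272, S)) (Function('T')(S, d) = Mul(Add(272, S), Pow(Add(-314, d), -1)) = Mul(Pow(Add(-314, d), -1), Add(272, S)))
Mul(-1, Function('T')(Add(148, Mul(-1, -23)), Function('n')(8))) = Mul(-1, Mul(Pow(Add(-314, 0), -1), Add(272, Add(148, Mul(-1, -23))))) = Mul(-1, Mul(Pow(-314, -1), Add(272, Add(148, 23)))) = Mul(-1, Mul(Rational(-1, 314), Add(272, 171))) = Mul(-1, Mul(Rational(-1, 314), 443)) = Mul(-1, Rational(-443, 314)) = Rational(443, 314)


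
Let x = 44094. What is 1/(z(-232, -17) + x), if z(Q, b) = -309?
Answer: 1/43785 ≈ 2.2839e-5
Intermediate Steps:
1/(z(-232, -17) + x) = 1/(-309 + 44094) = 1/43785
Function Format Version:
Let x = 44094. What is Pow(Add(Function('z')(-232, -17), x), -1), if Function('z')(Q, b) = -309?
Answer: Rational(1, 43785) ≈ 2.2839e-5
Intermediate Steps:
Pow(Add(Function('z')(-232, -17), x), -1) = Pow(Add(-309, 44094), -1) = Pow(43785, -1) = Rational(1, 43785)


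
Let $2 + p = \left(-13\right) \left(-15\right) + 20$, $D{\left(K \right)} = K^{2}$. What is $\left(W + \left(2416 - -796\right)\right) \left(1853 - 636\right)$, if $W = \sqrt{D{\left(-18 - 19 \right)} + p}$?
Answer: $3909004 + 1217 \sqrt{1582} \approx 3.9574 \cdot 10^{6}$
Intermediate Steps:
$p = 213$ ($p = -2 + \left(\left(-13\right) \left(-15\right) + 20\right) = -2 + \left(195 + 20\right) = -2 + 215 = 213$)
$W = \sqrt{1582}$ ($W = \sqrt{\left(-18 - 19\right)^{2} + 213} = \sqrt{\left(-37\right)^{2} + 213} = \sqrt{1369 + 213} = \sqrt{1582} \approx 39.774$)
$\left(W + \left(2416 - -796\right)\right) \left(1853 - 636\right) = \left(\sqrt{1582} + \left(2416 - -796\right)\right) \left(1853 - 636\right) = \left(\sqrt{1582} + \left(2416 + 796\right)\right) 1217 = \left(\sqrt{1582} + 3212\right) 1217 = \left(3212 + \sqrt{1582}\right) 1217 = 3909004 + 1217 \sqrt{1582}$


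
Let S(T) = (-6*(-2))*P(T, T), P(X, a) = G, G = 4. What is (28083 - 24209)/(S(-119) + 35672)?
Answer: 1937/17860 ≈ 0.10845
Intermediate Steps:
P(X, a) = 4
S(T) = 48 (S(T) = -6*(-2)*4 = 12*4 = 48)
(28083 - 24209)/(S(-119) + 35672) = (28083 - 24209)/(48 + 35672) = 3874/35720 = 3874*(1/35720) = 1937/17860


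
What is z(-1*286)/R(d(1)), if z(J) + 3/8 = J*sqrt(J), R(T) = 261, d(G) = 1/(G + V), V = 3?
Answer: -1/696 - 286*I*sqrt(286)/261 ≈ -0.0014368 - 18.531*I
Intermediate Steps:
d(G) = 1/(3 + G) (d(G) = 1/(G + 3) = 1/(3 + G))
z(J) = -3/8 + J**(3/2) (z(J) = -3/8 + J*sqrt(J) = -3/8 + J**(3/2))
z(-1*286)/R(d(1)) = (-3/8 + (-1*286)**(3/2))/261 = (-3/8 + (-286)**(3/2))*(1/261) = (-3/8 - 286*I*sqrt(286))*(1/261) = -1/696 - 286*I*sqrt(286)/261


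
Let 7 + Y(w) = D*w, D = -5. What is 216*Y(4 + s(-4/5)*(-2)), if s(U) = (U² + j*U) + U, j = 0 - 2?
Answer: -13608/5 ≈ -2721.6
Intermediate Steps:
j = -2
s(U) = U² - U (s(U) = (U² - 2*U) + U = U² - U)
Y(w) = -7 - 5*w
216*Y(4 + s(-4/5)*(-2)) = 216*(-7 - 5*(4 + ((-4/5)*(-1 - 4/5))*(-2))) = 216*(-7 - 5*(4 + ((-4*⅕)*(-1 - 4*⅕))*(-2))) = 216*(-7 - 5*(4 - 4*(-1 - ⅘)/5*(-2))) = 216*(-7 - 5*(4 - ⅘*(-9/5)*(-2))) = 216*(-7 - 5*(4 + (36/25)*(-2))) = 216*(-7 - 5*(4 - 72/25)) = 216*(-7 - 5*28/25) = 216*(-7 - 28/5) = 216*(-63/5) = -13608/5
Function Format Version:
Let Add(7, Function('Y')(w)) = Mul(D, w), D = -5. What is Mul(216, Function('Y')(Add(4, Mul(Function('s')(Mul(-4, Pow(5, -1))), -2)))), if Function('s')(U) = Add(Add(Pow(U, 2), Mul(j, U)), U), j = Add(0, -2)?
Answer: Rational(-13608, 5) ≈ -2721.6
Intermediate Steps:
j = -2
Function('s')(U) = Add(Pow(U, 2), Mul(-1, U)) (Function('s')(U) = Add(Add(Pow(U, 2), Mul(-2, U)), U) = Add(Pow(U, 2), Mul(-1, U)))
Function('Y')(w) = Add(-7, Mul(-5, w))
Mul(216, Function('Y')(Add(4, Mul(Function('s')(Mul(-4, Pow(5, -1))), -2)))) = Mul(216, Add(-7, Mul(-5, Add(4, Mul(Mul(Mul(-4, Pow(5, -1)), Add(-1, Mul(-4, Pow(5, -1)))), -2))))) = Mul(216, Add(-7, Mul(-5, Add(4, Mul(Mul(Mul(-4, Rational(1, 5)), Add(-1, Mul(-4, Rational(1, 5)))), -2))))) = Mul(216, Add(-7, Mul(-5, Add(4, Mul(Mul(Rational(-4, 5), Add(-1, Rational(-4, 5))), -2))))) = Mul(216, Add(-7, Mul(-5, Add(4, Mul(Mul(Rational(-4, 5), Rational(-9, 5)), -2))))) = Mul(216, Add(-7, Mul(-5, Add(4, Mul(Rational(36, 25), -2))))) = Mul(216, Add(-7, Mul(-5, Add(4, Rational(-72, 25))))) = Mul(216, Add(-7, Mul(-5, Rational(28, 25)))) = Mul(216, Add(-7, Rational(-28, 5))) = Mul(216, Rational(-63, 5)) = Rational(-13608, 5)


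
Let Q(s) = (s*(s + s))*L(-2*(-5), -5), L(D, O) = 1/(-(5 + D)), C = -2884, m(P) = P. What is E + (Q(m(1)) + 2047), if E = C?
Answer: -12557/15 ≈ -837.13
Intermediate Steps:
E = -2884
L(D, O) = 1/(-5 - D)
Q(s) = -2*s**2/15 (Q(s) = (s*(s + s))*(-1/(5 - 2*(-5))) = (s*(2*s))*(-1/(5 + 10)) = (2*s**2)*(-1/15) = -2*s**2/15)
E + (Q(m(1)) + 2047) = -2884 + (-2/15*1**2 + 2047) = -2884 + (-2/15*1 + 2047) = -2884 + (-2/15 + 2047) = -2884 + 30703/15 = -12557/15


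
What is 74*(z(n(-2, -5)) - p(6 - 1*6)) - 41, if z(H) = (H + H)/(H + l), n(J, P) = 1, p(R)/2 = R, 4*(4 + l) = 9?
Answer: -715/3 ≈ -238.33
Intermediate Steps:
l = -7/4 (l = -4 + (¼)*9 = -4 + 9/4 = -7/4 ≈ -1.7500)
p(R) = 2*R
z(H) = 2*H/(-7/4 + H) (z(H) = (H + H)/(H - 7/4) = (2*H)/(-7/4 + H) = 2*H/(-7/4 + H))
74*(z(n(-2, -5)) - p(6 - 1*6)) - 41 = 74*(8*1/(-7 + 4*1) - 2*(6 - 1*6)) - 41 = 74*(8*1/(-7 + 4) - 2*(6 - 6)) - 41 = 74*(8*1/(-3) - 2*0) - 41 = 74*(8*1*(-⅓) - 1*0) - 41 = 74*(-8/3 + 0) - 41 = 74*(-8/3) - 41 = -592/3 - 41 = -715/3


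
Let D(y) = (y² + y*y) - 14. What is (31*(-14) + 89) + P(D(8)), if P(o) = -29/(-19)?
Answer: -6526/19 ≈ -343.47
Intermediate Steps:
D(y) = -14 + 2*y² (D(y) = (y² + y²) - 14 = 2*y² - 14 = -14 + 2*y²)
P(o) = 29/19 (P(o) = -29*(-1/19) = 29/19)
(31*(-14) + 89) + P(D(8)) = (31*(-14) + 89) + 29/19 = (-434 + 89) + 29/19 = -345 + 29/19 = -6526/19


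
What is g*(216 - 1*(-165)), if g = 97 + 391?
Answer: 185928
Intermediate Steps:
g = 488
g*(216 - 1*(-165)) = 488*(216 - 1*(-165)) = 488*(216 + 165) = 488*381 = 185928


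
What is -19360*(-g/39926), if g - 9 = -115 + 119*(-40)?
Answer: -47102880/19963 ≈ -2359.5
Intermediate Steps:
g = -4866 (g = 9 + (-115 + 119*(-40)) = 9 + (-115 - 4760) = 9 - 4875 = -4866)
-19360*(-g/39926) = -19360/((-39926/(-4866))) = -19360/((-39926*(-1/4866))) = -19360/19963/2433 = -19360*2433/19963 = -47102880/19963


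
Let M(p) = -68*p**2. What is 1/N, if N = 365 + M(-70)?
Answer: -1/332835 ≈ -3.0045e-6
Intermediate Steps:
N = -332835 (N = 365 - 68*(-70)**2 = 365 - 68*4900 = 365 - 333200 = -332835)
1/N = 1/(-332835) = -1/332835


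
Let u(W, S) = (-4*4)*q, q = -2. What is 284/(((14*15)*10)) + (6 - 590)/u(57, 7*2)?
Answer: -38041/2100 ≈ -18.115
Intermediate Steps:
u(W, S) = 32 (u(W, S) = -4*4*(-2) = -16*(-2) = 32)
284/(((14*15)*10)) + (6 - 590)/u(57, 7*2) = 284/(((14*15)*10)) + (6 - 590)/32 = 284/((210*10)) - 584*1/32 = 284/2100 - 73/4 = 284*(1/2100) - 73/4 = 71/525 - 73/4 = -38041/2100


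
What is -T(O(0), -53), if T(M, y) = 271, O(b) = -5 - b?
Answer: -271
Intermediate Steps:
-T(O(0), -53) = -1*271 = -271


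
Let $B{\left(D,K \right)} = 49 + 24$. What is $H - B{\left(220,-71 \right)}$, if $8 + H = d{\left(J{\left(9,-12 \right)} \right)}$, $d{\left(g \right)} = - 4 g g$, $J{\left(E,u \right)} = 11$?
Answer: $-565$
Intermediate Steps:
$d{\left(g \right)} = - 4 g^{2}$
$B{\left(D,K \right)} = 73$
$H = -492$ ($H = -8 - 4 \cdot 11^{2} = -8 - 484 = -492$)
$H - B{\left(220,-71 \right)} = -492 - 73 = -565$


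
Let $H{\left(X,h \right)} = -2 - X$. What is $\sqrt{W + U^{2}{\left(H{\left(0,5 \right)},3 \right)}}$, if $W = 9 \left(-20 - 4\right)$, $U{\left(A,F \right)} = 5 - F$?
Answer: $2 i \sqrt{53} \approx 14.56 i$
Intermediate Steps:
$W = -216$ ($W = 9 \left(-24\right) = -216$)
$\sqrt{W + U^{2}{\left(H{\left(0,5 \right)},3 \right)}} = \sqrt{-216 + \left(5 - 3\right)^{2}} = \sqrt{-216 + 2^{2}} = \sqrt{-216 + 4} = \sqrt{-212} = 2 i \sqrt{53}$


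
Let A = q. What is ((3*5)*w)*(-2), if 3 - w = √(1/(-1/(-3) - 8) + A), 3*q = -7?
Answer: -90 + 10*I*√11730/23 ≈ -90.0 + 47.089*I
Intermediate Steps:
q = -7/3 (q = (⅓)*(-7) = -7/3 ≈ -2.3333)
A = -7/3 ≈ -2.3333
w = 3 - I*√11730/69 (w = 3 - √(1/(-1/(-3) - 8) - 7/3) = 3 - √(1/(-1*(-⅓) - 8) - 7/3) = 3 - √(1/(⅓ - 8) - 7/3) = 3 - √(1/(-23/3) - 7/3) = 3 - √(-3/23 - 7/3) = 3 - √(-170/69) = 3 - I*√11730/69 ≈ 3.0 - 1.5696*I)
((3*5)*w)*(-2) = ((3*5)*(3 - I*√11730/69))*(-2) = (15*(3 - I*√11730/69))*(-2) = (45 - 5*I*√11730/23)*(-2) = -90 + 10*I*√11730/23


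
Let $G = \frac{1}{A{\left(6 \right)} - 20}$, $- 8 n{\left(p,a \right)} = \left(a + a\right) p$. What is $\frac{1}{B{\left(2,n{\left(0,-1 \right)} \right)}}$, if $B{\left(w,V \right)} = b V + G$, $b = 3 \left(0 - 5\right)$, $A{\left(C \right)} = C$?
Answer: $-14$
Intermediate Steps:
$n{\left(p,a \right)} = - \frac{a p}{4}$ ($n{\left(p,a \right)} = - \frac{\left(a + a\right) p}{8} = - \frac{2 a p}{8} = - \frac{a p}{4}$)
$b = -15$ ($b = 3 \left(-5\right) = -15$)
$G = - \frac{1}{14}$ ($G = \frac{1}{6 - 20} = \frac{1}{-14} = - \frac{1}{14} \approx -0.071429$)
$B{\left(w,V \right)} = - \frac{1}{14} - 15 V$ ($B{\left(w,V \right)} = - 15 V - \frac{1}{14} = - \frac{1}{14} - 15 V$)
$\frac{1}{B{\left(2,n{\left(0,-1 \right)} \right)}} = \frac{1}{- \frac{1}{14} - 15 \left(\left(- \frac{1}{4}\right) \left(-1\right) 0\right)} = \frac{1}{- \frac{1}{14} - 0} = \frac{1}{- \frac{1}{14} + 0} = \frac{1}{- \frac{1}{14}} = -14$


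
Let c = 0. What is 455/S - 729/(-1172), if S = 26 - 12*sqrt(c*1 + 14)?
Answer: -644395/78524 - 273*sqrt(14)/67 ≈ -23.452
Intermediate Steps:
S = 26 - 12*sqrt(14) (S = 26 - 12*sqrt(0*1 + 14) = 26 - 12*sqrt(0 + 14) = 26 - 12*sqrt(14) ≈ -18.900)
455/S - 729/(-1172) = 455/(26 - 12*sqrt(14)) - 729/(-1172) = 455/(26 - 12*sqrt(14)) - 729*(-1/1172) = 455/(26 - 12*sqrt(14)) + 729/1172 = 729/1172 + 455/(26 - 12*sqrt(14))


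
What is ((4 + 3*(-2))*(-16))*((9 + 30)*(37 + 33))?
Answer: 87360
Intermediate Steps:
((4 + 3*(-2))*(-16))*((9 + 30)*(37 + 33)) = ((4 - 6)*(-16))*(39*70) = -2*(-16)*2730 = 32*2730 = 87360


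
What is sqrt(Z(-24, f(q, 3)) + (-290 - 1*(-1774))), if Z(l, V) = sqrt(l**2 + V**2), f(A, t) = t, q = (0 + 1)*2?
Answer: sqrt(1484 + 3*sqrt(65)) ≈ 38.835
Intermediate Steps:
q = 2 (q = 1*2 = 2)
Z(l, V) = sqrt(V**2 + l**2)
sqrt(Z(-24, f(q, 3)) + (-290 - 1*(-1774))) = sqrt(sqrt(3**2 + (-24)**2) + (-290 - 1*(-1774))) = sqrt(sqrt(9 + 576) + (-290 + 1774)) = sqrt(sqrt(585) + 1484) = sqrt(3*sqrt(65) + 1484) = sqrt(1484 + 3*sqrt(65))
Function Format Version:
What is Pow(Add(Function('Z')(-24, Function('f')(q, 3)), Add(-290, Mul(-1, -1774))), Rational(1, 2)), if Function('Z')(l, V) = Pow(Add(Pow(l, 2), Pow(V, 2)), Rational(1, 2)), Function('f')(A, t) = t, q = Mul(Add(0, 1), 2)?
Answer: Pow(Add(1484, Mul(3, Pow(65, Rational(1, 2)))), Rational(1, 2)) ≈ 38.835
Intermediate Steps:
q = 2 (q = Mul(1, 2) = 2)
Function('Z')(l, V) = Pow(Add(Pow(V, 2), Pow(l, 2)), Rational(1, 2))
Pow(Add(Function('Z')(-24, Function('f')(q, 3)), Add(-290, Mul(-1, -1774))), Rational(1, 2)) = Pow(Add(Pow(Add(Pow(3, 2), Pow(-24, 2)), Rational(1, 2)), Add(-290, Mul(-1, -1774))), Rational(1, 2)) = Pow(Add(Pow(Add(9, 576), Rational(1, 2)), Add(-290, 1774)), Rational(1, 2)) = Pow(Add(Pow(585, Rational(1, 2)), 1484), Rational(1, 2)) = Pow(Add(Mul(3, Pow(65, Rational(1, 2))), 1484), Rational(1, 2)) = Pow(Add(1484, Mul(3, Pow(65, Rational(1, 2)))), Rational(1, 2))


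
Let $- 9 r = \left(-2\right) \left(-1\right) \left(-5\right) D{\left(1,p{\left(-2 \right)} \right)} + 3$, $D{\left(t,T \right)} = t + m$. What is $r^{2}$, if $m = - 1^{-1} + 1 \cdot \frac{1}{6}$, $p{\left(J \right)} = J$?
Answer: $\frac{16}{729} \approx 0.021948$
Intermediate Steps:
$m = - \frac{5}{6}$ ($m = \left(-1\right) 1 + 1 \cdot \frac{1}{6} = -1 + \frac{1}{6} = - \frac{5}{6} \approx -0.83333$)
$D{\left(t,T \right)} = - \frac{5}{6} + t$ ($D{\left(t,T \right)} = t - \frac{5}{6} = - \frac{5}{6} + t$)
$r = - \frac{4}{27}$ ($r = - \frac{\left(-2\right) \left(-1\right) \left(-5\right) \left(- \frac{5}{6} + 1\right) + 3}{9} = - \frac{2 \left(-5\right) \frac{1}{6} + 3}{9} = - \frac{\left(-10\right) \frac{1}{6} + 3}{9} = - \frac{- \frac{5}{3} + 3}{9} = \left(- \frac{1}{9}\right) \frac{4}{3} = - \frac{4}{27} \approx -0.14815$)
$r^{2} = \left(- \frac{4}{27}\right)^{2} = \frac{16}{729}$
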